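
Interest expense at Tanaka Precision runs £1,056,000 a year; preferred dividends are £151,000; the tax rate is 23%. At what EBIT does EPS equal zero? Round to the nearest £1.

£1,252,104

Preferred dividends are paid after tax, so their pre-tax equivalent is £151,000 ÷ (1 − 0.23) = £196,103.90.
EPS = 0 when EBIT covers interest plus the pre-tax preferred burden: £1,056,000 + £196,103.90 = £1,252,103.90.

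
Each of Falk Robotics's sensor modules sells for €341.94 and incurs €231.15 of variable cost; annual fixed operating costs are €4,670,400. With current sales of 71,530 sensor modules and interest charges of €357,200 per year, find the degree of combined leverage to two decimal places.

At 71,530 units, contribution = 71,530 × €110.79 = €7,924,808.70.
Operating income = contribution − fixed costs = €7,924,808.70 − €4,670,400 = €3,254,408.70. Interest = €357,200.00.
DOL = €7,924,808.70 ÷ €3,254,408.70 = 2.4351; DFL = €3,254,408.70 ÷ €2,897,208.70 = 1.1233.
Combined leverage = 2.4351 × 1.1233 = 2.7353.

2.74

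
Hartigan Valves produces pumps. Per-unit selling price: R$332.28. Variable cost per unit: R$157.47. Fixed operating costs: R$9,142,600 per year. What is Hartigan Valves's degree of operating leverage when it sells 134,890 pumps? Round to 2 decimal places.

1.63

At 134,890 units, contribution = 134,890 × R$174.81 = R$23,580,120.90.
Operating income = contribution − fixed costs = R$23,580,120.90 − R$9,142,600 = R$14,437,520.90.
Degree of operating leverage = R$23,580,120.90 / R$14,437,520.90 = 1.6333.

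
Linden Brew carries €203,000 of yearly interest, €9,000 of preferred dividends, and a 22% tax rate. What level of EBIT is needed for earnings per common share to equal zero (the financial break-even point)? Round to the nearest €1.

Preferred dividends are paid after tax, so their pre-tax equivalent is €9,000 ÷ (1 − 0.22) = €11,538.46.
Financial break-even EBIT = interest + D_p ÷ (1 − t) = €203,000 + €11,538.46 = €214,538.46.

€214,538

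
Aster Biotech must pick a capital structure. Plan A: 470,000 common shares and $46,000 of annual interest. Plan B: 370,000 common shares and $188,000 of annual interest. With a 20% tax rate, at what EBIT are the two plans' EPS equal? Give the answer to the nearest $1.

Set EPS_A = EPS_B: (EBIT − $46,000)(1 − 0.20) ÷ 470,000 = (EBIT − $188,000)(1 − 0.20) ÷ 370,000.
Cancelling (1 − t) and cross-multiplying: 370,000·(EBIT − 46,000) = 470,000·(EBIT − 188,000).
EBIT × (470,000 − 370,000) = 188,000 × 470,000 − 46,000 × 370,000 = 71,340,000,000, so EBIT = 71,340,000,000 ÷ 100,000 = 713,400.00.

$713,400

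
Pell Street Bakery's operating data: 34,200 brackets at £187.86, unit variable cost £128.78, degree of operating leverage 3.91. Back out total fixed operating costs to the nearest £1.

£1,503,775

Total contribution margin = 34,200 × £59.08 = £2,020,536.00.
DOL = contribution / EBIT, so EBIT = £2,020,536.00 / 3.91 = £516,761.13.
Fixed costs = CM − EBIT = £2,020,536.00 − £516,761.13 = £1,503,775.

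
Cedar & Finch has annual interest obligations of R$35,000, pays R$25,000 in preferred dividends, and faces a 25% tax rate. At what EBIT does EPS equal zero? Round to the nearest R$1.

R$68,333

Preferred dividends are paid after tax, so their pre-tax equivalent is R$25,000 ÷ (1 − 0.25) = R$33,333.33.
Financial break-even EBIT = interest + D_p ÷ (1 − t) = R$35,000 + R$33,333.33 = R$68,333.33.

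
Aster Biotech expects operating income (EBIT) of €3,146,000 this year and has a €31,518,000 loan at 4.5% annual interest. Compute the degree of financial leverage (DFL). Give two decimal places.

1.82

Interest = €1,418,310.00.
Degree of financial leverage = EBIT / (EBIT − interest) = €3,146,000 / €1,727,690.00 = 1.8209.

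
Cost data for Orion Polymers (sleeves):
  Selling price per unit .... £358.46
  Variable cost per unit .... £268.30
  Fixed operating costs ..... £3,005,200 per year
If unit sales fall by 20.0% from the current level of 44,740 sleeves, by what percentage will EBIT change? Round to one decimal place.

Total contribution margin = 44,740 × £90.16 = £4,033,758.40.
EBIT = £4,033,758.40 − £3,005,200 = £1,028,558.40.
Degree of operating leverage = £4,033,758.40 / £1,028,558.40 = 3.9218.
So EBIT moves 3.9218 × (-20.0%) = -78.4%.

-78.4%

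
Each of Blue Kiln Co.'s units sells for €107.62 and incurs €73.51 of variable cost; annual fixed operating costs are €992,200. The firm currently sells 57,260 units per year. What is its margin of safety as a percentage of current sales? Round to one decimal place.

49.2%

Contribution margin per unit = €107.62 − €73.51 = €34.11. Break-even units = €992,200 ÷ €34.11 = 29,088.24; break-even revenue = 29,088.24 × €107.62 = €3,130,476.81.
Actual sales revenue = 57,260 × €107.62 = €6,162,321.20.
Margin of safety = (€6,162,321.20 − €3,130,476.81) ÷ €6,162,321.20 = 49.2%.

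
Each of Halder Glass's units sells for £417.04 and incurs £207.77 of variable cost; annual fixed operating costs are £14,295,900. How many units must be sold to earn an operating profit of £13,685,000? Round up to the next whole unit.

133,708 units

Unit CM = price − variable cost = £417.04 − £207.77 = £209.27.
Required volume = (fixed costs + target profit) ÷ CM = (£14,295,900 + £13,685,000) ÷ £209.27 = 133,707.17, so 133,708 units.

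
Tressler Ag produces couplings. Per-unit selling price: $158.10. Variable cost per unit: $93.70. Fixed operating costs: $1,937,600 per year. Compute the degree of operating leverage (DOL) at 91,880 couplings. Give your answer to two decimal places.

1.49

At 91,880 units, contribution = 91,880 × $64.40 = $5,917,072.00.
EBIT = $5,917,072.00 − $1,937,600 = $3,979,472.00.
DOL = contribution ÷ EBIT = $5,917,072.00 ÷ $3,979,472.00 = 1.4869.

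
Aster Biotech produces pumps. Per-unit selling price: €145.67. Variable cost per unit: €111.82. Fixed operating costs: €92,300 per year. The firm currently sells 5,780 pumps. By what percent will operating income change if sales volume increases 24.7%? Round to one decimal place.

+46.8%

Contribution at this volume is 5,780 × €33.85 = €195,653.00.
EBIT = €195,653.00 − €92,300 = €103,353.00.
So DOL = total CM / EBIT = €195,653.00 / €103,353.00 = 1.8931.
%ΔEBIT = DOL × %ΔSales = 1.8931 × +24.7% = +46.8%.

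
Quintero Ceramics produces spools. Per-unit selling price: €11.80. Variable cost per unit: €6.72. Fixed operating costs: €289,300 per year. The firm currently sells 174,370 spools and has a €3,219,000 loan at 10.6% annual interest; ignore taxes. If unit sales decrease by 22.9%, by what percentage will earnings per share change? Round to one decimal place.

Total contribution margin = 174,370 × €5.08 = €885,799.60.
EBIT = €885,799.60 − €289,300 = €596,499.60.
After interest of €341,214.00, pre-tax earnings = €255,285.60.
DCL = total CM / (EBIT − I) = €885,799.60 / €255,285.60 = 3.4698.
EPS therefore changes by 3.4698 × (-22.9%) = -79.5%.

-79.5%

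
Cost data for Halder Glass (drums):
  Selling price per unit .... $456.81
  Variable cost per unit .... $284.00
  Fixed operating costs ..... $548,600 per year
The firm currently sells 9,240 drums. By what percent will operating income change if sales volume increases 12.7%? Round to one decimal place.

+19.3%

Contribution at this volume is 9,240 × $172.81 = $1,596,764.40.
EBIT = $1,596,764.40 − $548,600 = $1,048,164.40.
So DOL = total CM / EBIT = $1,596,764.40 / $1,048,164.40 = 1.5234.
%ΔEBIT = DOL × %ΔSales = 1.5234 × +12.7% = +19.3%.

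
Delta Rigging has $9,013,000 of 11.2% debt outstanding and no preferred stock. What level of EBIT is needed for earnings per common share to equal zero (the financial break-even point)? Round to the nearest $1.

Annual interest = 11.2% × $9,013,000 = $1,009,456.00.
Without preferred stock the financial break-even is simply EBIT = interest = $1,009,456.00.

$1,009,456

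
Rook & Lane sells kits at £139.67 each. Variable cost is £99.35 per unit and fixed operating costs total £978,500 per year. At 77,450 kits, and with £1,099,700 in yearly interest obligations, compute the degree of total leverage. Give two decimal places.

At 77,450 units, contribution = 77,450 × £40.32 = £3,122,784.00.
Operating income = contribution − fixed costs = £3,122,784.00 − £978,500 = £2,144,284.00. Interest = £1,099,700.00, so EBIT − I = £1,044,584.00.
Degree of total leverage = total CM / (EBIT − interest) = £3,122,784.00 / £1,044,584.00 = 2.9895.

2.99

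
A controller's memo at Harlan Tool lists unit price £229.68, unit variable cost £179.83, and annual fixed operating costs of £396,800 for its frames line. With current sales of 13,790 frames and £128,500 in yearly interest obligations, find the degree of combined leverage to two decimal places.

4.24

Total contribution margin = 13,790 × £49.85 = £687,431.50.
Operating income = contribution − fixed costs = £687,431.50 − £396,800 = £290,631.50. Interest = £128,500.00.
DOL = £687,431.50 ÷ £290,631.50 = 2.3653; DFL = £290,631.50 ÷ £162,131.50 = 1.7926.
Combined leverage = 2.3653 × 1.7926 = 4.2400.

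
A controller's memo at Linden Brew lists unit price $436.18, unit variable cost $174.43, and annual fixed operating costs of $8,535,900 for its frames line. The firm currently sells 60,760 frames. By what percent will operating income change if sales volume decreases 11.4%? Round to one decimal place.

-24.6%

Contribution at this volume is 60,760 × $261.75 = $15,903,930.00.
Subtracting fixed costs: EBIT = $15,903,930.00 − $8,535,900 = $7,368,030.00.
Degree of operating leverage = $15,903,930.00 / $7,368,030.00 = 2.1585.
Operating income changes by 2.1585 × -11.4% = -24.6%.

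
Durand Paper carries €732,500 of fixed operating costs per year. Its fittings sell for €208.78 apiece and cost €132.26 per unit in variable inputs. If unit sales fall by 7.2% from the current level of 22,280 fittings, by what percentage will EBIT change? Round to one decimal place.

Contribution at this volume is 22,280 × €76.52 = €1,704,865.60.
EBIT = €1,704,865.60 − €732,500 = €972,365.60.
Degree of operating leverage = €1,704,865.60 / €972,365.60 = 1.7533.
So EBIT moves 1.7533 × (-7.2%) = -12.6%.

-12.6%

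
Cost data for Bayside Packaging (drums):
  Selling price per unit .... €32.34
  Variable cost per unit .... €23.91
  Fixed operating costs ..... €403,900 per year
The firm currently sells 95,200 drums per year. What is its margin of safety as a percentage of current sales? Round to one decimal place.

49.7%

Contribution margin per unit = €32.34 − €23.91 = €8.43. Break-even units = €403,900 ÷ €8.43 = 47,912.22; break-even revenue = 47,912.22 × €32.34 = €1,549,481.14.
Actual sales revenue = 95,200 × €32.34 = €3,078,768.00.
Margin of safety = (€3,078,768.00 − €1,549,481.14) ÷ €3,078,768.00 = 49.7%.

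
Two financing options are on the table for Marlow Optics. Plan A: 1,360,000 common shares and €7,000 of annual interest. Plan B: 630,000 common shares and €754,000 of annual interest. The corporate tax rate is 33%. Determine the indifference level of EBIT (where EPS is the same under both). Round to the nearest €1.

Set EPS_A = EPS_B: (EBIT − €7,000)(1 − 0.33) ÷ 1,360,000 = (EBIT − €754,000)(1 − 0.33) ÷ 630,000.
Cancelling (1 − t) and cross-multiplying: 630,000·(EBIT − 7,000) = 1,360,000·(EBIT − 754,000).
EBIT × (1,360,000 − 630,000) = 754,000 × 1,360,000 − 7,000 × 630,000 = 1,021,030,000,000, so EBIT = 1,021,030,000,000 ÷ 730,000 = 1,398,671.23.

€1,398,671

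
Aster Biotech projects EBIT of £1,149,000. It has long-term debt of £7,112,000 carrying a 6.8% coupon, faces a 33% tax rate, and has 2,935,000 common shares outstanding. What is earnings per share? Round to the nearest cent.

£0.15

Interest = £483,616.00, so EBT = £1,149,000 − £483,616.00 = £665,384.00.
Net income = £665,384.00 × (1 − 0.33) = £445,807.28.
EPS = £445,807.28 ÷ 2,935,000 = £0.15.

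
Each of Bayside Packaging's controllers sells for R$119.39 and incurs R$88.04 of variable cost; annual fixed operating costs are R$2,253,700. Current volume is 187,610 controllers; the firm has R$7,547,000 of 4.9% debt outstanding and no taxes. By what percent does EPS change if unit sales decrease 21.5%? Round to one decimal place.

Contribution at this volume is 187,610 × R$31.35 = R$5,881,573.50.
EBIT = R$5,881,573.50 − R$2,253,700 = R$3,627,873.50.
Interest = R$369,803.00, so EBIT − I = R$3,258,070.50.
DCL = total CM / (EBIT − I) = R$5,881,573.50 / R$3,258,070.50 = 1.8052.
%ΔEPS = DCL × %ΔSales = 1.8052 × -21.5% = -38.8%.

-38.8%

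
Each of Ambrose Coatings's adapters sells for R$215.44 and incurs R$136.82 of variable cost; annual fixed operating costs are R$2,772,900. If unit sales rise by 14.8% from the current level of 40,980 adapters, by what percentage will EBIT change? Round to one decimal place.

Total contribution margin = 40,980 × R$78.62 = R$3,221,847.60.
EBIT = R$3,221,847.60 − R$2,772,900 = R$448,947.60.
So DOL = total CM / EBIT = R$3,221,847.60 / R$448,947.60 = 7.1764.
%ΔEBIT = DOL × %ΔSales = 7.1764 × +14.8% = +106.2%.

+106.2%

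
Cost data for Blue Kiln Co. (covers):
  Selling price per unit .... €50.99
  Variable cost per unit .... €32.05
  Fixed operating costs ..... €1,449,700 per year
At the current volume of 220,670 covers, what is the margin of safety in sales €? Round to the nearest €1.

Each unit contributes €50.99 − €32.05 = €18.94. Break-even units = €1,449,700 ÷ €18.94 = 76,541.71; break-even revenue = 76,541.71 × €50.99 = €3,902,861.83.
Current sales = 220,670 × €50.99 = €11,251,963.30.
Margin of safety = €11,251,963.30 − €3,902,861.83 = €7,349,101.

€7,349,101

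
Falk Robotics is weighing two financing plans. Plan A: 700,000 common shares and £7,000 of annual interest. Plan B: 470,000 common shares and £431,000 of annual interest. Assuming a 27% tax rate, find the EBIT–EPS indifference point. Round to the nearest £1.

Set EPS_A = EPS_B: (EBIT − £7,000)(1 − 0.27) ÷ 700,000 = (EBIT − £431,000)(1 − 0.27) ÷ 470,000.
Cancelling (1 − t) and cross-multiplying: 470,000·(EBIT − 7,000) = 700,000·(EBIT − 431,000).
Solving, EBIT = (431,000·700,000 − 7,000·470,000) / (700,000 − 470,000) = 298,410,000,000 / 230,000 = 1,297,434.78.

£1,297,435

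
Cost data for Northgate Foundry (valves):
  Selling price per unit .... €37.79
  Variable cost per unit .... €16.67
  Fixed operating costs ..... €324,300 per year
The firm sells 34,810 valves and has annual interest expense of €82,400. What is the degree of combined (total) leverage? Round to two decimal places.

At 34,810 units, contribution = 34,810 × €21.12 = €735,187.20.
EBIT = €735,187.20 − €324,300 = €410,887.20. Interest = €82,400.00, so EBIT − I = €328,487.20.
DCL = contribution ÷ (EBIT − I) = €735,187.20 ÷ €328,487.20 = 2.2381.

2.24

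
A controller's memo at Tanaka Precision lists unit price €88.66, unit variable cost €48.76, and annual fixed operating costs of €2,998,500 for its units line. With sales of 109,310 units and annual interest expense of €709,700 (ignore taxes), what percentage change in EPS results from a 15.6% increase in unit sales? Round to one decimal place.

Contribution at this volume is 109,310 × €39.90 = €4,361,469.00.
Subtracting fixed costs: EBIT = €4,361,469.00 − €2,998,500 = €1,362,969.00.
After interest of €709,700.00, pre-tax earnings = €653,269.00.
Degree of combined leverage = contribution ÷ (EBIT − I) = €4,361,469.00 ÷ €653,269.00 = 6.6764.
%ΔEPS = DCL × %ΔSales = 6.6764 × +15.6% = +104.2%.

+104.2%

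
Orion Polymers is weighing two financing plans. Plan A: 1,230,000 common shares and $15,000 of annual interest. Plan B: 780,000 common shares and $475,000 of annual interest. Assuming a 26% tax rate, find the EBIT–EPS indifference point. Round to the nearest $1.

At indifference, (EBIT − 15,000)(1 − t)/1,230,000 = (EBIT − 475,000)(1 − t)/780,000.
The (1 − t) factor cancels: (EBIT − 15,000) × 780,000 = (EBIT − 475,000) × 1,230,000.
Solving, EBIT = (475,000·1,230,000 − 15,000·780,000) / (1,230,000 − 780,000) = 572,550,000,000 / 450,000 = 1,272,333.33.

$1,272,333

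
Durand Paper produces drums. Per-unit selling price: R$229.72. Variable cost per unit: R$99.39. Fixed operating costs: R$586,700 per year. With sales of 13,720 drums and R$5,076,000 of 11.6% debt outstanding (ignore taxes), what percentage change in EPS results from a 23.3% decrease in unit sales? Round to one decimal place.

-68.0%

At 13,720 units, contribution = 13,720 × R$130.33 = R$1,788,127.60.
EBIT = R$1,788,127.60 − R$586,700 = R$1,201,427.60.
Interest = R$588,816.00, so EBIT − I = R$612,611.60.
Degree of combined leverage = contribution ÷ (EBIT − I) = R$1,788,127.60 ÷ R$612,611.60 = 2.9189.
%ΔEPS = DCL × %ΔSales = 2.9189 × -23.3% = -68.0%.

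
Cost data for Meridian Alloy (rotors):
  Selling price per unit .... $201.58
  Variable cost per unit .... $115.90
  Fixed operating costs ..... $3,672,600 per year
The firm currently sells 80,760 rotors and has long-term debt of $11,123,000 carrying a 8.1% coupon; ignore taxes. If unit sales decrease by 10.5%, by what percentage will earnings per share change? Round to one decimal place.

-31.0%

Contribution at this volume is 80,760 × $85.68 = $6,919,516.80.
Subtracting fixed costs: EBIT = $6,919,516.80 − $3,672,600 = $3,246,916.80.
Interest = $900,963.00, so EBIT − I = $2,345,953.80.
DCL = total CM / (EBIT − I) = $6,919,516.80 / $2,345,953.80 = 2.9496.
%ΔEPS = DCL × %ΔSales = 2.9496 × -10.5% = -31.0%.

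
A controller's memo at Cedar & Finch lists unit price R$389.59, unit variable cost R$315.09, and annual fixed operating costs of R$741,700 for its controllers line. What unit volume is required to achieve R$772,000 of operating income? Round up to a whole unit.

20,319 controllers

Each unit contributes R$389.59 − R$315.09 = R$74.50.
Units = (FC + target) / CM = (R$741,700 + R$772,000) / R$74.50 = 20,318.12, so 20,319 controllers.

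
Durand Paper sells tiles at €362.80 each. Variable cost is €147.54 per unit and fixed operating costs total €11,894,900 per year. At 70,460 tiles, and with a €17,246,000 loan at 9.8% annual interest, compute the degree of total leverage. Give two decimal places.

Contribution at this volume is 70,460 × €215.26 = €15,167,219.60.
Subtracting fixed costs: EBIT = €15,167,219.60 − €11,894,900 = €3,272,319.60. Interest = €1,690,108.00.
DOL = €15,167,219.60 ÷ €3,272,319.60 = 4.6350; DFL = €3,272,319.60 ÷ €1,582,211.60 = 2.0682.
Combined leverage = 4.6350 × 2.0682 = 9.5861.

9.59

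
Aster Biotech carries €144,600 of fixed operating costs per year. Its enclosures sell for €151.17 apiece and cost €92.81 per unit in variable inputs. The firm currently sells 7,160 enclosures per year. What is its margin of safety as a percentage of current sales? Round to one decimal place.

65.4%

Contribution margin per unit = €151.17 − €92.81 = €58.36. Break-even units = €144,600 ÷ €58.36 = 2,477.72; break-even revenue = 2,477.72 × €151.17 = €374,557.61.
Actual sales revenue = 7,160 × €151.17 = €1,082,377.20.
Margin of safety = (€1,082,377.20 − €374,557.61) ÷ €1,082,377.20 = 65.4%.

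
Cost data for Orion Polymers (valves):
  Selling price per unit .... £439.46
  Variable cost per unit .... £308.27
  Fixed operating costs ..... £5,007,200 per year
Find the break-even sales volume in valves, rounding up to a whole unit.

38,168 valves

Contribution margin per unit = £439.46 − £308.27 = £131.19.
Break-even volume = fixed costs ÷ CM per unit = £5,007,200 ÷ £131.19 = 38,167.54, so 38,168 valves.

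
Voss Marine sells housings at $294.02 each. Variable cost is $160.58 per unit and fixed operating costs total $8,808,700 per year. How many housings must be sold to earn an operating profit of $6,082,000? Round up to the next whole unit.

111,591 housings

Unit CM = price − variable cost = $294.02 − $160.58 = $133.44.
Units = (FC + target) / CM = ($8,808,700 + $6,082,000) / $133.44 = 111,590.98, so 111,591 housings.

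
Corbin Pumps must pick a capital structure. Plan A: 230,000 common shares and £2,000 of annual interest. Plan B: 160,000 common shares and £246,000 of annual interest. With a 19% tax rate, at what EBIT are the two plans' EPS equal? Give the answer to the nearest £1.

£803,714

At indifference, (EBIT − 2,000)(1 − t)/230,000 = (EBIT − 246,000)(1 − t)/160,000.
The (1 − t) factor cancels: (EBIT − 2,000) × 160,000 = (EBIT − 246,000) × 230,000.
Solving, EBIT = (246,000·230,000 − 2,000·160,000) / (230,000 − 160,000) = 56,260,000,000 / 70,000 = 803,714.29.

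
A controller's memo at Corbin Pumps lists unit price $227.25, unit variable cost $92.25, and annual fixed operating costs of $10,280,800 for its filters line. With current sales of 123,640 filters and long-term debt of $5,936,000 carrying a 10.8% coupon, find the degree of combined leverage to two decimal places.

Contribution at this volume is 123,640 × $135.00 = $16,691,400.00.
Operating income = contribution − fixed costs = $16,691,400.00 − $10,280,800 = $6,410,600.00. Interest = $641,088.00.
DOL = $16,691,400.00 ÷ $6,410,600.00 = 2.6037; DFL = $6,410,600.00 ÷ $5,769,512.00 = 1.1111.
DCL = DOL × DFL = 2.6037 × 1.1111 = 2.8930.

2.89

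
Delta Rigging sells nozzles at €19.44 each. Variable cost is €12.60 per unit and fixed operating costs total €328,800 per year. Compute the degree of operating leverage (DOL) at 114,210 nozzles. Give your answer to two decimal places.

1.73

Contribution at this volume is 114,210 × €6.84 = €781,196.40.
EBIT = €781,196.40 − €328,800 = €452,396.40.
So DOL = total CM / EBIT = €781,196.40 / €452,396.40 = 1.7268.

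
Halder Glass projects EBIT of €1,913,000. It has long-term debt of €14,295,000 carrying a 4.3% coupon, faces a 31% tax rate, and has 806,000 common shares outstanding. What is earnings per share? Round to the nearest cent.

Interest = €614,685.00, so EBT = €1,913,000 − €614,685.00 = €1,298,315.00.
After tax at 31%: net income = €1,298,315.00 × 0.69 = €895,837.35.
EPS = €895,837.35 ÷ 806,000 = €1.11.

€1.11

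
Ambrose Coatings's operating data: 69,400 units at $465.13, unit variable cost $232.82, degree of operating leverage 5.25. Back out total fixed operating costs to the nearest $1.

Total contribution margin = 69,400 × $232.31 = $16,122,314.00.
DOL = contribution / EBIT, so EBIT = $16,122,314.00 / 5.25 = $3,070,916.95.
And FC = contribution − EBIT = $16,122,314.00 − $3,070,916.95 = $13,051,397.

$13,051,397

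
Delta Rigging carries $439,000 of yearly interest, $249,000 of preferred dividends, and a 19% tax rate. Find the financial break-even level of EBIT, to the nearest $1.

Preferred dividends are paid after tax, so their pre-tax equivalent is $249,000 ÷ (1 − 0.19) = $307,407.41.
Financial break-even EBIT = interest + D_p ÷ (1 − t) = $439,000 + $307,407.41 = $746,407.41.

$746,407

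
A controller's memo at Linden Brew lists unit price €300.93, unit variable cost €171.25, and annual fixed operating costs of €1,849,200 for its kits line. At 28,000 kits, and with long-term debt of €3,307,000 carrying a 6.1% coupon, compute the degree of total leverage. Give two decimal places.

Contribution at this volume is 28,000 × €129.68 = €3,631,040.00.
Operating income = contribution − fixed costs = €3,631,040.00 − €1,849,200 = €1,781,840.00. Interest = €201,727.00.
DOL = €3,631,040.00 ÷ €1,781,840.00 = 2.0378; DFL = €1,781,840.00 ÷ €1,580,113.00 = 1.1277.
DCL = DOL × DFL = 2.0378 × 1.1277 = 2.2980.

2.30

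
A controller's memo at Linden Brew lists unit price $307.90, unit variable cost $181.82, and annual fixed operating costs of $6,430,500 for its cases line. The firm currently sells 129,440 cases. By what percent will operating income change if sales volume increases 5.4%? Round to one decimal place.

Contribution at this volume is 129,440 × $126.08 = $16,319,795.20.
Operating income = contribution − fixed costs = $16,319,795.20 − $6,430,500 = $9,889,295.20.
Degree of operating leverage = $16,319,795.20 / $9,889,295.20 = 1.6502.
Operating income changes by 1.6502 × +5.4% = +8.9%.

+8.9%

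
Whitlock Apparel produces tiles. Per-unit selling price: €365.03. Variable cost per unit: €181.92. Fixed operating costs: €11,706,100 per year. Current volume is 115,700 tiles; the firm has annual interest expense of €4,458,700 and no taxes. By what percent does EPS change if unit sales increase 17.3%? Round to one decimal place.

+73.0%

Total contribution margin = 115,700 × €183.11 = €21,185,827.00.
Operating income = contribution − fixed costs = €21,185,827.00 − €11,706,100 = €9,479,727.00.
Interest = €4,458,700.00, so EBIT − I = €5,021,027.00.
DCL = total CM / (EBIT − I) = €21,185,827.00 / €5,021,027.00 = 4.2194.
EPS therefore changes by 4.2194 × (+17.3%) = +73.0%.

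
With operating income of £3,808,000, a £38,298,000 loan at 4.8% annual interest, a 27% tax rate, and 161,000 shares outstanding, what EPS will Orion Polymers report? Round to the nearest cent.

£8.93

Pre-tax income = £3,808,000 − £1,838,304.00 = £1,969,696.00.
After tax at 27%: net income = £1,969,696.00 × 0.73 = £1,437,878.08.
EPS = £1,437,878.08 ÷ 161,000 = £8.93.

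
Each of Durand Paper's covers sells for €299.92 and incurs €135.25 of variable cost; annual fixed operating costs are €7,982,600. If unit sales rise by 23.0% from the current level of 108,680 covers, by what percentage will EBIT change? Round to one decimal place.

Total contribution margin = 108,680 × €164.67 = €17,896,335.60.
Operating income = contribution − fixed costs = €17,896,335.60 − €7,982,600 = €9,913,735.60.
So DOL = total CM / EBIT = €17,896,335.60 / €9,913,735.60 = 1.8052.
So EBIT moves 1.8052 × (+23.0%) = +41.5%.

+41.5%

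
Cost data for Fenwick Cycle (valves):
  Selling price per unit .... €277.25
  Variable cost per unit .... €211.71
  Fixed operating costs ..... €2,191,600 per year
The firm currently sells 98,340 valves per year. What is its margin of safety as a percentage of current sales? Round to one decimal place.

Contribution margin per unit = €277.25 − €211.71 = €65.54. Break-even units = €2,191,600 ÷ €65.54 = 33,439.12; break-even revenue = 33,439.12 × €277.25 = €9,270,996.34.
Actual sales revenue = 98,340 × €277.25 = €27,264,765.00.
Margin of safety = (€27,264,765.00 − €9,270,996.34) ÷ €27,264,765.00 = 66.0%.

66.0%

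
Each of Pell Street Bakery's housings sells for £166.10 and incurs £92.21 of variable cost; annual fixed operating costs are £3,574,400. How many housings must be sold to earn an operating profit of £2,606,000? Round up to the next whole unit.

Unit CM = price − variable cost = £166.10 − £92.21 = £73.89.
Need Q such that Q × £73.89 − £3,574,400 = £2,606,000, i.e. Q = £6,180,400 / £73.89 = 83,643.25 → 83,644.

83,644 housings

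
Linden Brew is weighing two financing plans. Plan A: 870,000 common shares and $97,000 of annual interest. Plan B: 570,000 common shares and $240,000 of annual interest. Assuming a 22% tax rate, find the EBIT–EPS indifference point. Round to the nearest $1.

$511,700

At indifference, (EBIT − 97,000)(1 − t)/870,000 = (EBIT − 240,000)(1 − t)/570,000.
Cancelling (1 − t) and cross-multiplying: 570,000·(EBIT − 97,000) = 870,000·(EBIT − 240,000).
Solving, EBIT = (240,000·870,000 − 97,000·570,000) / (870,000 − 570,000) = 153,510,000,000 / 300,000 = 511,700.00.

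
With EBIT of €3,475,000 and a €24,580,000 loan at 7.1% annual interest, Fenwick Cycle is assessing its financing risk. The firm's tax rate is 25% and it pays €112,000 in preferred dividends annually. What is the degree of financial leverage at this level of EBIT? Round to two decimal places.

Interest = €1,745,180.00.
Pre-tax preferred-dividend burden = €112,000 ÷ (1 − 0.25) = €149,333.33.
DFL = EBIT ÷ [EBIT − I − D_p/(1−t)] = €3,475,000 ÷ [€3,475,000 − €1,745,180.00 − €149,333.33] = €3,475,000 ÷ €1,580,486.67 = 2.1987.

2.20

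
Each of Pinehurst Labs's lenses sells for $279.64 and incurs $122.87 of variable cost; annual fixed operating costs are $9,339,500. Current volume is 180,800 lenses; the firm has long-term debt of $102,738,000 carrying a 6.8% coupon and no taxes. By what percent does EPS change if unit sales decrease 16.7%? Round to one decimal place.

Contribution at this volume is 180,800 × $156.77 = $28,344,016.00.
Operating income = contribution − fixed costs = $28,344,016.00 − $9,339,500 = $19,004,516.00.
After interest of $6,986,184.00, pre-tax earnings = $12,018,332.00.
Degree of combined leverage = contribution ÷ (EBIT − I) = $28,344,016.00 ÷ $12,018,332.00 = 2.3584.
%ΔEPS = DCL × %ΔSales = 2.3584 × -16.7% = -39.4%.

-39.4%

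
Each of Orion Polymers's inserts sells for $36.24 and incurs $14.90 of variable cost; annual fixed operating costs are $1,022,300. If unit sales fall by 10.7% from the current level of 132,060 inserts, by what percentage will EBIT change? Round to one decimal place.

Total contribution margin = 132,060 × $21.34 = $2,818,160.40.
EBIT = $2,818,160.40 − $1,022,300 = $1,795,860.40.
Degree of operating leverage = $2,818,160.40 / $1,795,860.40 = 1.5693.
%ΔEBIT = DOL × %ΔSales = 1.5693 × -10.7% = -16.8%.

-16.8%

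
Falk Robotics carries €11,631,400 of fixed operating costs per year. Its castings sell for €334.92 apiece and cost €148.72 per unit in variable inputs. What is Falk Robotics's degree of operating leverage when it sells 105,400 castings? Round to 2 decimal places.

2.46

Contribution at this volume is 105,400 × €186.20 = €19,625,480.00.
EBIT = €19,625,480.00 − €11,631,400 = €7,994,080.00.
So DOL = total CM / EBIT = €19,625,480.00 / €7,994,080.00 = 2.4550.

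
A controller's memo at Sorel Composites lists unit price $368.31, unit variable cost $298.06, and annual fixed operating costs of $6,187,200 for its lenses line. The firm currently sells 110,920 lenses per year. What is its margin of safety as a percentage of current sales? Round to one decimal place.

Each unit contributes $368.31 − $298.06 = $70.25. Break-even units = $6,187,200 ÷ $70.25 = 88,074.02; break-even revenue = 88,074.02 × $368.31 = $32,438,542.80.
Actual sales revenue = 110,920 × $368.31 = $40,852,945.20.
Margin of safety = ($40,852,945.20 − $32,438,542.80) ÷ $40,852,945.20 = 20.6%.

20.6%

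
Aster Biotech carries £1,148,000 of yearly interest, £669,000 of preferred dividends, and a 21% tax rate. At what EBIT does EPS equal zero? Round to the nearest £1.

£1,994,835

Grossing the preferred dividend up to pre-tax terms: £669,000 / (1 − 0.21) = £846,835.44.
Financial break-even EBIT = interest + D_p ÷ (1 − t) = £1,148,000 + £846,835.44 = £1,994,835.44.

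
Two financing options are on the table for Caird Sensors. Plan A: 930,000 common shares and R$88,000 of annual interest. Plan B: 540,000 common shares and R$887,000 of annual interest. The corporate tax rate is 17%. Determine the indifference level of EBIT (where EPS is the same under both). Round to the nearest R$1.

R$1,993,308

Set EPS_A = EPS_B: (EBIT − R$88,000)(1 − 0.17) ÷ 930,000 = (EBIT − R$887,000)(1 − 0.17) ÷ 540,000.
The (1 − t) factor cancels: (EBIT − 88,000) × 540,000 = (EBIT − 887,000) × 930,000.
Solving, EBIT = (887,000·930,000 − 88,000·540,000) / (930,000 − 540,000) = 777,390,000,000 / 390,000 = 1,993,307.69.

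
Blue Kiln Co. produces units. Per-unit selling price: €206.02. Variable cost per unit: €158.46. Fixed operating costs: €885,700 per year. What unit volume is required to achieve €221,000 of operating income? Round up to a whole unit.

23,270 units

Unit CM = price − variable cost = €206.02 − €158.46 = €47.56.
Units = (FC + target) / CM = (€885,700 + €221,000) / €47.56 = 23,269.55, so 23,270 units.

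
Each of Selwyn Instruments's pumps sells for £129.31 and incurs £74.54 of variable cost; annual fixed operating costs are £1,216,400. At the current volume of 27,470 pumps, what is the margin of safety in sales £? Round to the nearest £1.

Contribution margin per unit = £129.31 − £74.54 = £54.77. Break-even units = £1,216,400 ÷ £54.77 = 22,209.24; break-even revenue = 22,209.24 × £129.31 = £2,871,876.65.
Current sales = 27,470 × £129.31 = £3,552,145.70.
Margin of safety = £3,552,145.70 − £2,871,876.65 = £680,269.

£680,269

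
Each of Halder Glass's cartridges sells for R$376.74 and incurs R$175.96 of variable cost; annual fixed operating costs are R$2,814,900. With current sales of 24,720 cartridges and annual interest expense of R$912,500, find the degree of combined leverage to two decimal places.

Total contribution margin = 24,720 × R$200.78 = R$4,963,281.60.
Operating income = contribution − fixed costs = R$4,963,281.60 − R$2,814,900 = R$2,148,381.60. Interest = R$912,500.00, so EBIT − I = R$1,235,881.60.
Degree of total leverage = total CM / (EBIT − interest) = R$4,963,281.60 / R$1,235,881.60 = 4.0160.

4.02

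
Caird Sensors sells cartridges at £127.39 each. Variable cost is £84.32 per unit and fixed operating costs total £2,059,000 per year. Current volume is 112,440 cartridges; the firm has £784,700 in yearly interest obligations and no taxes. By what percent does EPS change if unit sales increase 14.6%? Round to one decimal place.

+35.4%

Total contribution margin = 112,440 × £43.07 = £4,842,790.80.
Subtracting fixed costs: EBIT = £4,842,790.80 − £2,059,000 = £2,783,790.80.
After interest of £784,700.00, pre-tax earnings = £1,999,090.80.
DCL = total CM / (EBIT − I) = £4,842,790.80 / £1,999,090.80 = 2.4225.
EPS therefore changes by 2.4225 × (+14.6%) = +35.4%.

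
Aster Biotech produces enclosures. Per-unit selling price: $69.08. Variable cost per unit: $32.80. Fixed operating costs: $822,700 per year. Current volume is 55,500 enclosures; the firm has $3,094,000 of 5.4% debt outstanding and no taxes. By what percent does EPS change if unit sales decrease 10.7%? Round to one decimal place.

-21.0%

Total contribution margin = 55,500 × $36.28 = $2,013,540.00.
EBIT = $2,013,540.00 − $822,700 = $1,190,840.00.
After interest of $167,076.00, pre-tax earnings = $1,023,764.00.
DCL = total CM / (EBIT − I) = $2,013,540.00 / $1,023,764.00 = 1.9668.
%ΔEPS = DCL × %ΔSales = 1.9668 × -10.7% = -21.0%.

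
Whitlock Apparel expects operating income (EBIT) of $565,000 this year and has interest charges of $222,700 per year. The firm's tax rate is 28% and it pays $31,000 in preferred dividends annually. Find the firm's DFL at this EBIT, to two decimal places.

Annual interest charges come to $222,700.00.
Pre-tax preferred-dividend burden = $31,000 ÷ (1 − 0.28) = $43,055.56.
DFL = EBIT ÷ [EBIT − I − D_p/(1−t)] = $565,000 ÷ [$565,000 − $222,700.00 − $43,055.56] = $565,000 ÷ $299,244.44 = 1.8881.

1.89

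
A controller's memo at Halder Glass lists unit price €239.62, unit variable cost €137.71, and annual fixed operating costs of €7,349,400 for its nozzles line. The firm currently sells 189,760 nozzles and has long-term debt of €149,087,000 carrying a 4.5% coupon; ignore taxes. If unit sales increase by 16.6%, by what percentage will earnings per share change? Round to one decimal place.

Contribution at this volume is 189,760 × €101.91 = €19,338,441.60.
Operating income = contribution − fixed costs = €19,338,441.60 − €7,349,400 = €11,989,041.60.
After interest of €6,708,915.00, pre-tax earnings = €5,280,126.60.
DCL = total CM / (EBIT − I) = €19,338,441.60 / €5,280,126.60 = 3.6625.
%ΔEPS = DCL × %ΔSales = 3.6625 × +16.6% = +60.8%.

+60.8%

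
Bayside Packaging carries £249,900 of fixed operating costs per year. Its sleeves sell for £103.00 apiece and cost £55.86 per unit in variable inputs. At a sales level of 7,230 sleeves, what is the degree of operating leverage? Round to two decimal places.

Contribution at this volume is 7,230 × £47.14 = £340,822.20.
Operating income = contribution − fixed costs = £340,822.20 − £249,900 = £90,922.20.
So DOL = total CM / EBIT = £340,822.20 / £90,922.20 = 3.7485.

3.75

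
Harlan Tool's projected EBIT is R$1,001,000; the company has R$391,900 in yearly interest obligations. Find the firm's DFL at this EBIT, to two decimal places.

Interest = R$391,900.00.
DFL = EBIT ÷ (EBIT − I) = R$1,001,000 ÷ (R$1,001,000 − R$391,900.00) = R$1,001,000 ÷ R$609,100.00 = 1.6434.

1.64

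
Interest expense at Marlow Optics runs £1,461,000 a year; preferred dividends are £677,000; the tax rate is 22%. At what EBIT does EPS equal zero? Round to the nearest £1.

Preferred dividends are paid after tax, so their pre-tax equivalent is £677,000 ÷ (1 − 0.22) = £867,948.72.
EPS = 0 when EBIT covers interest plus the pre-tax preferred burden: £1,461,000 + £867,948.72 = £2,328,948.72.

£2,328,949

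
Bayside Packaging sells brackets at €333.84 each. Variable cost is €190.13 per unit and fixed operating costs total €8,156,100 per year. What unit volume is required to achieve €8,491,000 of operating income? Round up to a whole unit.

Contribution margin per unit = €333.84 − €190.13 = €143.71.
Need Q such that Q × €143.71 − €8,156,100 = €8,491,000, i.e. Q = €16,647,100 / €143.71 = 115,838.15 → 115,839.

115,839 brackets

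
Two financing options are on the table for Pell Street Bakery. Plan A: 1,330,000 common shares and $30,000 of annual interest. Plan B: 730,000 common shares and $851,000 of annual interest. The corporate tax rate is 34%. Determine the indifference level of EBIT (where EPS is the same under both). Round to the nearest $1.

Set EPS_A = EPS_B: (EBIT − $30,000)(1 − 0.34) ÷ 1,330,000 = (EBIT − $851,000)(1 − 0.34) ÷ 730,000.
Cancelling (1 − t) and cross-multiplying: 730,000·(EBIT − 30,000) = 1,330,000·(EBIT − 851,000).
Solving, EBIT = (851,000·1,330,000 − 30,000·730,000) / (1,330,000 − 730,000) = 1,109,930,000,000 / 600,000 = 1,849,883.33.

$1,849,883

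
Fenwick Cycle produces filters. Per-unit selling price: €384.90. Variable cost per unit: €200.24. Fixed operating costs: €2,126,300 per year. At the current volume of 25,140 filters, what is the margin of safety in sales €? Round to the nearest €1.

€5,244,387

Each unit contributes €384.90 − €200.24 = €184.66. Break-even units = €2,126,300 ÷ €184.66 = 11,514.68; break-even revenue = 11,514.68 × €384.90 = €4,431,998.65.
Current sales = 25,140 × €384.90 = €9,676,386.00.
Margin of safety = €9,676,386.00 − €4,431,998.65 = €5,244,387.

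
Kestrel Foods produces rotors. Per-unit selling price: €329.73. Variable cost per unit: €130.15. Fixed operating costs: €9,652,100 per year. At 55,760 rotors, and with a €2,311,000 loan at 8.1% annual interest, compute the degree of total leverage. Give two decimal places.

Total contribution margin = 55,760 × €199.58 = €11,128,580.80.
Operating income = contribution − fixed costs = €11,128,580.80 − €9,652,100 = €1,476,480.80. Interest = €187,191.00, so EBIT − I = €1,289,289.80.
DCL = contribution ÷ (EBIT − I) = €11,128,580.80 ÷ €1,289,289.80 = 8.6316.

8.63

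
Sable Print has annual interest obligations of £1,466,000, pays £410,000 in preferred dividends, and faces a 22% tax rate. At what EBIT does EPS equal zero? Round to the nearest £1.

Preferred dividends are paid after tax, so their pre-tax equivalent is £410,000 ÷ (1 − 0.22) = £525,641.03.
EPS = 0 when EBIT covers interest plus the pre-tax preferred burden: £1,466,000 + £525,641.03 = £1,991,641.03.

£1,991,641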